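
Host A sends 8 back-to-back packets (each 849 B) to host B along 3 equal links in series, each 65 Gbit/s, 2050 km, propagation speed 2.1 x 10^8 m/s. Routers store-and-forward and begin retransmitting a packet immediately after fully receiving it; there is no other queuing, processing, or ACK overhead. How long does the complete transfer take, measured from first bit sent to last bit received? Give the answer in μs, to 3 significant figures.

Per-hop transmission t_tx = L/R = 6792/65000000000 = 0.104492 μs.
Per-hop propagation t_prop = 2050000/210000000 = 9761.9 μs.
Pipeline fill: first packet needs 3·t_tx to clear all hops; remaining 7 packets each add one t_tx.
Total = (3+8-1)·t_tx + 3·t_prop = 10·0.104492 + 3·9761.9 = 29300 μs.

29300 μs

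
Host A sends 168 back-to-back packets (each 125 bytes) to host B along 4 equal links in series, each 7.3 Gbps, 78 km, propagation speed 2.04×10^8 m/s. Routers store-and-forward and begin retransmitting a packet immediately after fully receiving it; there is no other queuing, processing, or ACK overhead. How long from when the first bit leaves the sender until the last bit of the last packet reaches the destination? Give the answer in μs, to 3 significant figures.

Per-hop transmission t_tx = L/R = 1000/7300000000 = 0.136986 μs.
Per-hop propagation t_prop = 78000/204000000 = 382.353 μs.
Pipeline fill: first packet needs 4·t_tx to clear all hops; remaining 167 packets each add one t_tx.
Total = (4+168-1)·t_tx + 4·t_prop = 171·0.136986 + 4·382.353 = 1550 μs.

1550 μs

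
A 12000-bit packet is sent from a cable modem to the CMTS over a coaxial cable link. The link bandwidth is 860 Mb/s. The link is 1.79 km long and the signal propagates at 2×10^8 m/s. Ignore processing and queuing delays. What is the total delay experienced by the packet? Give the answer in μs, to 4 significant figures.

Transmission delay = L/R = 12000 / 860000000 = 13.9535 μs.
Propagation delay = d/s = 1790 m / 200000000 m/s = 8.95 μs.
Total = 22.90 μs.

22.90 μs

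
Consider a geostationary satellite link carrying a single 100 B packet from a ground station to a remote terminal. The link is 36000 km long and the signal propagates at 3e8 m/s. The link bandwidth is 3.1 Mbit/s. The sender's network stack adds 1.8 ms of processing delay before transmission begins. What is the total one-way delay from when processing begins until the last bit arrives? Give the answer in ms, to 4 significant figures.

122.1 ms

L = 100 × 8 = 800 bits.
Transmission delay = L/R = 800 / 3100000 = 0.258065 ms.
Propagation delay = d/s = 36000000 m / 300000000 m/s = 120 ms.
Plus processing delay 1.8 ms = 1.8 ms.
Total = 122.1 ms.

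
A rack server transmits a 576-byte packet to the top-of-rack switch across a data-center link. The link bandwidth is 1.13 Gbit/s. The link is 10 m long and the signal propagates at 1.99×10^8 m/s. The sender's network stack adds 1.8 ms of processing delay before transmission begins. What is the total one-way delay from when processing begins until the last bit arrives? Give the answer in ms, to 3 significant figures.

L = 576 × 8 = 4608 bits.
Transmission delay = L/R = 4608 / 1130000000 = 0.00407788 ms.
Propagation delay = d/s = 10 m / 199000000 m/s = 5.02513e-05 ms.
Plus processing delay 1.8 ms = 1.8 ms.
Total = 1.80 ms.

1.80 ms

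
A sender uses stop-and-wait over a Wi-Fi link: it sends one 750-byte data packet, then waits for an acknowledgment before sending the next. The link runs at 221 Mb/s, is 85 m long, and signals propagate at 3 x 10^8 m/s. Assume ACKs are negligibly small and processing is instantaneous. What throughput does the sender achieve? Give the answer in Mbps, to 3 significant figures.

t_tx = L/R = 6000/221000000 = 2.71493e-05 s.
t_prop = 85/300000000 = 2.83333e-07 s; RTT = 5.66667e-07 s.
Cycle = t_tx + RTT = 2.7716e-05 s.
Throughput = L / cycle = 6000 / 2.7716e-05 = 216 Mbps.

216 Mbps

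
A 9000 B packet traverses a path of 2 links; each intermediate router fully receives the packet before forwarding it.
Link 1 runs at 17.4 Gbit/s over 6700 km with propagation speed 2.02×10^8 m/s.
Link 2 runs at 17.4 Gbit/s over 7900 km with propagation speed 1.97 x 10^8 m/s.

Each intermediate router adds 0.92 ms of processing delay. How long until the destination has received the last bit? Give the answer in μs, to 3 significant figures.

74200 μs

L = 9000 × 8 = 72000 bits.
Transmission delay per hop = L/R = 72000/17400000000 = 4.13793 μs; 2 hops → 8.27586 μs.
Propagation delays (d/s per hop): 33168.3, 40101.5 μs; sum = 73269.8 μs.
Processing at 1 router(s): 1 × 0.92 ms = 920 μs.
End-to-end = 74200 μs.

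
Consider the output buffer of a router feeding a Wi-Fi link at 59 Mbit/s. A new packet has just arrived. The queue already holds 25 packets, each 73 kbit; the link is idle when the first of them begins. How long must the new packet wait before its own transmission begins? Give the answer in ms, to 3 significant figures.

Each queued packet: L/R = 73000/59000000 = 1.23729 ms.
25 queued → 30.9322 ms.
Queuing delay = 30.9 ms.

30.9 ms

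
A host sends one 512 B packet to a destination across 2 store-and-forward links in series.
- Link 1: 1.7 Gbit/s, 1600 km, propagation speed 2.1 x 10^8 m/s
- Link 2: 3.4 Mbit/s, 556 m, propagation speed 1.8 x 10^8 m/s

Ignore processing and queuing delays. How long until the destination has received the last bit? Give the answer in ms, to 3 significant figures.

8.83 ms

L = 512 × 8 = 4096 bits.
Transmission delays (L/R per hop): 0.00240941, 1.20471 ms; sum = 1.20712 ms.
Propagation delays (d/s per hop): 7.61905, 0.00308889 ms; sum = 7.62214 ms.
End-to-end = 8.83 ms.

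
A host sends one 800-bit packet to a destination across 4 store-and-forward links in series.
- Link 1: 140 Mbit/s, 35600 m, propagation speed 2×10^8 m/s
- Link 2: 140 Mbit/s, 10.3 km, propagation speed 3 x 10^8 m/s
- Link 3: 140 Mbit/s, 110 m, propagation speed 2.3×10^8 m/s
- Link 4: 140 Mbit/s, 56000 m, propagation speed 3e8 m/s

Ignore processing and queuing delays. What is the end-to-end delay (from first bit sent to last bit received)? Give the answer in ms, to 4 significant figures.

0.4223 ms

Transmission delay per hop = L/R = 800/140000000 = 0.00571429 ms; 4 hops → 0.0228571 ms.
Propagation delays (d/s per hop): 0.178, 0.0343333, 0.000478261, 0.186667 ms; sum = 0.399478 ms.
End-to-end = 0.4223 ms.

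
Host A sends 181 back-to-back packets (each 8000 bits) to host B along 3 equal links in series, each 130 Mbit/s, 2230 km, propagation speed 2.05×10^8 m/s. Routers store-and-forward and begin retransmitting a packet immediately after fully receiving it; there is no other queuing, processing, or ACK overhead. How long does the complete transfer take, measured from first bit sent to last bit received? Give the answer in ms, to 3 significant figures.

43.9 ms

Per-hop transmission t_tx = L/R = 8000/130000000 = 0.0615385 ms.
Per-hop propagation t_prop = 2230000/2.05e+08 = 10.878 ms.
Pipeline fill: first packet needs 3·t_tx to clear all hops; remaining 180 packets each add one t_tx.
Total = (3+181-1)·t_tx + 3·t_prop = 183·0.0615385 + 3·10.878 = 43.9 ms.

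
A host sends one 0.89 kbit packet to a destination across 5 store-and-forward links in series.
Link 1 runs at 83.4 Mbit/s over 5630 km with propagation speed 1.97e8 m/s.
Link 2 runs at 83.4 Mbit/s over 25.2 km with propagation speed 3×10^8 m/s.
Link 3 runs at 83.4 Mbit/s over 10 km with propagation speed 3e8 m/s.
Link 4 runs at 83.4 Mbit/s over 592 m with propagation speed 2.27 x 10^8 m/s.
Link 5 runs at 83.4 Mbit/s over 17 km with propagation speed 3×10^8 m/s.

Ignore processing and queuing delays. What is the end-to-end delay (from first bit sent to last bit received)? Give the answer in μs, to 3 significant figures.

L = 890 bits.
Transmission delay per hop = L/R = 890/83400000 = 10.6715 μs; 5 hops → 53.3573 μs.
Propagation delays (d/s per hop): 28578.7, 84, 33.3333, 2.60793, 56.6667 μs; sum = 28755.3 μs.
End-to-end = 28800 μs.

28800 μs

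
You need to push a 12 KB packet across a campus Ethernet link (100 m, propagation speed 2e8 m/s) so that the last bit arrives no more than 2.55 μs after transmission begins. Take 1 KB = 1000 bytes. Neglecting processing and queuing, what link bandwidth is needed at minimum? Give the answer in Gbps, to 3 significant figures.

L = 96000 bits.
Propagation delay = 100 / 200000000 = 0.5 μs.
Transmission budget = 2.55 − 0.5 = 2.05 μs.
R ≥ L / t_tx = 96000 bits / 2.05e-06 s = 46.8 Gbps.

46.8 Gbps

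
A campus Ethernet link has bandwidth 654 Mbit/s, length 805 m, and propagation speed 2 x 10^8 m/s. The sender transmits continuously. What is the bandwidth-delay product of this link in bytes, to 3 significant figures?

329 bytes

Propagation delay = 805 / 200000000 = 4.025e-06 s.
BDP = R × t_prop = 654000000 × 4.025e-06 = 2632.35 bits.
In bytes: 2632.35/8 = 329 bytes.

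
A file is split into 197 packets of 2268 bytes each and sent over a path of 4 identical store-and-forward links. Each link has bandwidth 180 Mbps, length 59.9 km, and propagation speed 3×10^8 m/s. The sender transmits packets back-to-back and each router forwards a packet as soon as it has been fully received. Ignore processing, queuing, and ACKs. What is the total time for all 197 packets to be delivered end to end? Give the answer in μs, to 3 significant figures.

21000 μs

Per-hop transmission t_tx = L/R = 18144/180000000 = 100.8 μs.
Per-hop propagation t_prop = 59900/300000000 = 199.667 μs.
Pipeline fill: first packet needs 4·t_tx to clear all hops; remaining 196 packets each add one t_tx.
Total = (4+197-1)·t_tx + 4·t_prop = 200·100.8 + 4·199.667 = 21000 μs.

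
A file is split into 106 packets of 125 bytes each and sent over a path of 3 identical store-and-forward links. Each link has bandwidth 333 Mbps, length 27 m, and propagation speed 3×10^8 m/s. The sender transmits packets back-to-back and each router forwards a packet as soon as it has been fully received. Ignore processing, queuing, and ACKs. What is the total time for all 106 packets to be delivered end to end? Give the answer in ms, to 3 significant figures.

0.325 ms

Per-hop transmission t_tx = L/R = 1000/333000000 = 0.003003 ms.
Per-hop propagation t_prop = 27/300000000 = 9e-05 ms.
Pipeline fill: first packet needs 3·t_tx to clear all hops; remaining 105 packets each add one t_tx.
Total = (3+106-1)·t_tx + 3·t_prop = 108·0.003003 + 3·9e-05 = 0.325 ms.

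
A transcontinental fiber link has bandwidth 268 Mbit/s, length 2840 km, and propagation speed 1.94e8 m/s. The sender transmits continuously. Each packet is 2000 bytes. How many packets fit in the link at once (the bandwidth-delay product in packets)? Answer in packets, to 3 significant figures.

Propagation delay = 2840000 / 194000000 = 0.0146392 s.
BDP = R × t_prop = 268000000 × 0.0146392 = 3923300 bits.
In packets of 16000 bits: 245 packets.

245 packets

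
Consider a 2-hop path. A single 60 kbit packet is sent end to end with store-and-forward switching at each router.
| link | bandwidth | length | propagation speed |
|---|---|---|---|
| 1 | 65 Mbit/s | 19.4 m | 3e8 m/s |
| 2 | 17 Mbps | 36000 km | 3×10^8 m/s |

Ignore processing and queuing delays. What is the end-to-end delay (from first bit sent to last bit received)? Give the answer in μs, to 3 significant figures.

124000 μs

L = 60000 bits.
Transmission delays (L/R per hop): 923.077, 3529.41 μs; sum = 4452.49 μs.
Propagation delays (d/s per hop): 0.0646667, 120000 μs; sum = 120000 μs.
End-to-end = 124000 μs.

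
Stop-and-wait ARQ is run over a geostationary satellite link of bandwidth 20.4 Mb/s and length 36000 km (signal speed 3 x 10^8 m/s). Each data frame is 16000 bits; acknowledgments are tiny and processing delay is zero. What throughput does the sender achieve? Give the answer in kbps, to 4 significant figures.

66.45 kbps

t_tx = L/R = 16000/20400000 = 0.000784314 s.
t_prop = 36000000/300000000 = 0.12 s; RTT = 0.24 s.
Cycle = t_tx + RTT = 0.240784 s.
Throughput = L / cycle = 16000 / 0.240784 = 66.45 kbps.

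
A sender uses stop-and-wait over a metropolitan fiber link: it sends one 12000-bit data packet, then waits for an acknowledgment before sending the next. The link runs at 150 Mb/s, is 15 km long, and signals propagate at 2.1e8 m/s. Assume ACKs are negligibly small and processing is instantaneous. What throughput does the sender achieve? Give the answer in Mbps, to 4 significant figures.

53.85 Mbps

t_tx = L/R = 12000/150000000 = 8e-05 s.
t_prop = 15000/210000000 = 7.14286e-05 s; RTT = 0.000142857 s.
Cycle = t_tx + RTT = 0.000222857 s.
Throughput = L / cycle = 12000 / 0.000222857 = 53.85 Mbps.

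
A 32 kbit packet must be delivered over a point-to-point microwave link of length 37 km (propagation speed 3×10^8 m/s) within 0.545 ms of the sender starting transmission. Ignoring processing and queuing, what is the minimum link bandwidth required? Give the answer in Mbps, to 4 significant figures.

Propagation delay = 37000 / 300000000 = 0.123333 ms.
Transmission budget = 0.545 − 0.123333 = 0.421667 ms.
R ≥ L / t_tx = 32000 bits / 0.000421667 s = 75.89 Mbps.

75.89 Mbps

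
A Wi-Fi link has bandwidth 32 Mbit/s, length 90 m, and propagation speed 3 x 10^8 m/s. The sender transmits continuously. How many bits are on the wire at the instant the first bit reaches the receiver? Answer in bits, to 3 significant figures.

Propagation delay = 90 / 300000000 = 3e-07 s.
BDP = R × t_prop = 32000000 × 3e-07 = 9.6 bits.

9.60 bits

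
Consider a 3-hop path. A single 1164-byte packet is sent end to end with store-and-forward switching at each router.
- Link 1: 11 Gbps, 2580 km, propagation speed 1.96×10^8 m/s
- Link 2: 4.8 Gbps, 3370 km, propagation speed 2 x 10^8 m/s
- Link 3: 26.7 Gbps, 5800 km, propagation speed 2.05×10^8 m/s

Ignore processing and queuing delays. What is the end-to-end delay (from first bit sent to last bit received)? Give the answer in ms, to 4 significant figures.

58.31 ms

L = 1164 × 8 = 9312 bits.
Transmission delays (L/R per hop): 0.000846545, 0.00194, 0.000348764 ms; sum = 0.00313531 ms.
Propagation delays (d/s per hop): 13.1633, 16.85, 28.2927 ms; sum = 58.3059 ms.
End-to-end = 58.31 ms.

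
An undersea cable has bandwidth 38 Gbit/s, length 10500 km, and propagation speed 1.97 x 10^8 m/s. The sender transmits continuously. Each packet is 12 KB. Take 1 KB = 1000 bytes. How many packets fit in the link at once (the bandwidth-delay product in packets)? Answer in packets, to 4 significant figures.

Propagation delay = 10500000 / 197000000 = 0.0532995 s.
BDP = R × t_prop = 38000000000 × 0.0532995 = 2025380000 bits.
In packets of 96000 bits: 21100 packets.

21100 packets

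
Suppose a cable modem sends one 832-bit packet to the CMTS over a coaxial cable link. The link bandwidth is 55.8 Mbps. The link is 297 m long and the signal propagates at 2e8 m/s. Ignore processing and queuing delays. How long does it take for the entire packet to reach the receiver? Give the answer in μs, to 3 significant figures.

Transmission delay = L/R = 832 / 55800000 = 14.9104 μs.
Propagation delay = d/s = 297 m / 200000000 m/s = 1.485 μs.
Total = 16.4 μs.

16.4 μs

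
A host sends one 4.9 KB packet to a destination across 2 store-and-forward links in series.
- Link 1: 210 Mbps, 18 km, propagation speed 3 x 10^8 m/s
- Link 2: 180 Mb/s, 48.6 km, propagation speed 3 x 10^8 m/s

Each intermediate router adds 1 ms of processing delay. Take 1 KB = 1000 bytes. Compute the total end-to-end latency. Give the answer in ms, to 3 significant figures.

L = 39200 bits.
Transmission delays (L/R per hop): 0.186667, 0.217778 ms; sum = 0.404444 ms.
Propagation delays (d/s per hop): 0.06, 0.162 ms; sum = 0.222 ms.
Processing at 1 router(s): 1 × 1 ms = 1 ms.
End-to-end = 1.63 ms.

1.63 ms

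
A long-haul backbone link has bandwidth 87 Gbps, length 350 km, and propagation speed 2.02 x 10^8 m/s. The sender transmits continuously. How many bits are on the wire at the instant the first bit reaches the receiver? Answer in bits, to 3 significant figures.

151000000 bits

Propagation delay = 350000 / 202000000 = 0.00173267 s.
BDP = R × t_prop = 87000000000 × 0.00173267 = 150743000 bits.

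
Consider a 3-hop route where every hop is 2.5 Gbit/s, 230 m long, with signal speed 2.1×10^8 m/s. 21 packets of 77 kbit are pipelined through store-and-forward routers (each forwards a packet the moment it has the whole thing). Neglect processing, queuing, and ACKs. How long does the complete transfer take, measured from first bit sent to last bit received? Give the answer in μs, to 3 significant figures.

Per-hop transmission t_tx = L/R = 77000/2500000000 = 30.8 μs.
Per-hop propagation t_prop = 230/210000000 = 1.09524 μs.
Pipeline fill: first packet needs 3·t_tx to clear all hops; remaining 20 packets each add one t_tx.
Total = (3+21-1)·t_tx + 3·t_prop = 23·30.8 + 3·1.09524 = 712 μs.

712 μs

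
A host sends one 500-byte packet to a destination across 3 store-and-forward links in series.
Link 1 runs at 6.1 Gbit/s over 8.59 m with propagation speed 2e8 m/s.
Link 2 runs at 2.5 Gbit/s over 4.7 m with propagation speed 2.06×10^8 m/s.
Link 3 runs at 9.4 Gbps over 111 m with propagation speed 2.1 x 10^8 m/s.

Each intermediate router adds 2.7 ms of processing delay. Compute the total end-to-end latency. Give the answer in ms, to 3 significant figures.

5.40 ms

L = 500 × 8 = 4000 bits.
Transmission delays (L/R per hop): 0.000655738, 0.0016, 0.000425532 ms; sum = 0.00268127 ms.
Propagation delays (d/s per hop): 4.295e-05, 2.28155e-05, 0.000528571 ms; sum = 0.000594337 ms.
Processing at 2 router(s): 2 × 2.7 ms = 5.4 ms.
End-to-end = 5.40 ms.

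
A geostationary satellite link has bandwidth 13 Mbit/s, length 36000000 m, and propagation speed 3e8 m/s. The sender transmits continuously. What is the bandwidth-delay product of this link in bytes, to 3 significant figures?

Propagation delay = 36000000 / 300000000 = 0.12 s.
BDP = R × t_prop = 13000000 × 0.12 = 1560000 bits.
In bytes: 1560000/8 = 195000 bytes.

195000 bytes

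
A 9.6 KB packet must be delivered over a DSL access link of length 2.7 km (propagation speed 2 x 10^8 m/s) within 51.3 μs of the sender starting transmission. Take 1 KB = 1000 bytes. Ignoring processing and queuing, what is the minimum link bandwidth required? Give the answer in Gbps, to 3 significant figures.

L = 76800 bits.
Propagation delay = 2700 / 200000000 = 13.5 μs.
Transmission budget = 51.3 − 13.5 = 37.8 μs.
R ≥ L / t_tx = 76800 bits / 3.78e-05 s = 2.03 Gbps.

2.03 Gbps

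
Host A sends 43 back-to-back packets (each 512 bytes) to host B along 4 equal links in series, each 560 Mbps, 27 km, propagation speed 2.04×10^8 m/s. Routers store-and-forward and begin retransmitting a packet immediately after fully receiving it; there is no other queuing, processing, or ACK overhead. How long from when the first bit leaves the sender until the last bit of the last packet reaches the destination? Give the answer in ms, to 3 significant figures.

0.866 ms

Per-hop transmission t_tx = L/R = 4096/560000000 = 0.00731429 ms.
Per-hop propagation t_prop = 27000/204000000 = 0.132353 ms.
Pipeline fill: first packet needs 4·t_tx to clear all hops; remaining 42 packets each add one t_tx.
Total = (4+43-1)·t_tx + 4·t_prop = 46·0.00731429 + 4·0.132353 = 0.866 ms.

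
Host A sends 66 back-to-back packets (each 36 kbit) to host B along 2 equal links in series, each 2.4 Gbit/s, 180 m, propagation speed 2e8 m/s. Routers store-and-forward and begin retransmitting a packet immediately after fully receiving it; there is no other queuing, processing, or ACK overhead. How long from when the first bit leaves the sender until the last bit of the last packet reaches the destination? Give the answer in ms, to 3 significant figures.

1.01 ms

Per-hop transmission t_tx = L/R = 36000/2400000000 = 0.015 ms.
Per-hop propagation t_prop = 180/200000000 = 0.0009 ms.
Pipeline fill: first packet needs 2·t_tx to clear all hops; remaining 65 packets each add one t_tx.
Total = (2+66-1)·t_tx + 2·t_prop = 67·0.015 + 2·0.0009 = 1.01 ms.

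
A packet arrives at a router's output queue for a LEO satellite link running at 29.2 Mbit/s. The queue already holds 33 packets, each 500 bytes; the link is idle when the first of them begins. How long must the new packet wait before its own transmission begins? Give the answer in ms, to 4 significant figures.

4.521 ms

Each queued packet: L/R = 4000/29200000 = 0.136986 ms.
33 queued → 4.52055 ms.
Queuing delay = 4.521 ms.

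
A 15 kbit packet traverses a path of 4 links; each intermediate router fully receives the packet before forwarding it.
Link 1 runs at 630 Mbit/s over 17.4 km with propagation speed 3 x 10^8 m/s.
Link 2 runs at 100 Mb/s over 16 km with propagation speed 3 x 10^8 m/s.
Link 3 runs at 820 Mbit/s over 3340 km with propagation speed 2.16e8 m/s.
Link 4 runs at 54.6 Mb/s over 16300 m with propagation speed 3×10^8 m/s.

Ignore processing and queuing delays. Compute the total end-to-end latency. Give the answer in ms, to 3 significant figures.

L = 15000 bits.
Transmission delays (L/R per hop): 0.0238095, 0.15, 0.0182927, 0.274725 ms; sum = 0.466827 ms.
Propagation delays (d/s per hop): 0.058, 0.0533333, 15.463, 0.0543333 ms; sum = 15.6286 ms.
End-to-end = 16.1 ms.

16.1 ms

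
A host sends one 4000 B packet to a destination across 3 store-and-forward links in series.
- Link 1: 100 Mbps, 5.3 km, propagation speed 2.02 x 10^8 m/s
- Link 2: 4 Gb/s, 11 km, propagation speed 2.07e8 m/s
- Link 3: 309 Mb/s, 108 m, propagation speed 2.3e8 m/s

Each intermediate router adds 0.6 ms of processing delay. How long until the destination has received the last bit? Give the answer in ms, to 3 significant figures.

1.71 ms

L = 4000 × 8 = 32000 bits.
Transmission delays (L/R per hop): 0.32, 0.008, 0.10356 ms; sum = 0.43156 ms.
Propagation delays (d/s per hop): 0.0262376, 0.0531401, 0.000469565 ms; sum = 0.0798473 ms.
Processing at 2 router(s): 2 × 0.6 ms = 1.2 ms.
End-to-end = 1.71 ms.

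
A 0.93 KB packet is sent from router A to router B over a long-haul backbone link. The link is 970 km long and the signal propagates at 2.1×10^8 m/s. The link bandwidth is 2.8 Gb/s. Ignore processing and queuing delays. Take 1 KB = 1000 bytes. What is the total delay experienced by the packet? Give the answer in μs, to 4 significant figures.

L = 7440 bits.
Transmission delay = L/R = 7440 / 2800000000 = 2.65714 μs.
Propagation delay = d/s = 970000 m / 210000000 m/s = 4619.05 μs.
Total = 4622 μs.

4622 μs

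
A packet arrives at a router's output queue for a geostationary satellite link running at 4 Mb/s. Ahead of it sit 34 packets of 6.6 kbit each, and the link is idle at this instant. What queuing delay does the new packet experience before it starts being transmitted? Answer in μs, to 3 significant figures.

Each queued packet: L/R = 6600/4000000 = 1650 μs.
34 queued → 56100 μs.
Queuing delay = 56100 μs.

56100 μs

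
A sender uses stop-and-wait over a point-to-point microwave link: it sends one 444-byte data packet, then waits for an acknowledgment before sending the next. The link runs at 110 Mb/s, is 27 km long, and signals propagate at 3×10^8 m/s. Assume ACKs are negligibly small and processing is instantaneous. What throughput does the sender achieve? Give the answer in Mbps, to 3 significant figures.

t_tx = L/R = 3552/110000000 = 3.22909e-05 s.
t_prop = 27000/300000000 = 9e-05 s; RTT = 0.00018 s.
Cycle = t_tx + RTT = 0.000212291 s.
Throughput = L / cycle = 3552 / 0.000212291 = 16.7 Mbps.

16.7 Mbps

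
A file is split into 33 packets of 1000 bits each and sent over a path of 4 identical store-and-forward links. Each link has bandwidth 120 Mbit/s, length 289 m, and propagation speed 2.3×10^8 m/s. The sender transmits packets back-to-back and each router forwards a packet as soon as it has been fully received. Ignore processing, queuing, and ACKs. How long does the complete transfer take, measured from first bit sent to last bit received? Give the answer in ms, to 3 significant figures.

Per-hop transmission t_tx = L/R = 1000/120000000 = 0.00833333 ms.
Per-hop propagation t_prop = 289/2.3e+08 = 0.00125652 ms.
Pipeline fill: first packet needs 4·t_tx to clear all hops; remaining 32 packets each add one t_tx.
Total = (4+33-1)·t_tx + 4·t_prop = 36·0.00833333 + 4·0.00125652 = 0.305 ms.

0.305 ms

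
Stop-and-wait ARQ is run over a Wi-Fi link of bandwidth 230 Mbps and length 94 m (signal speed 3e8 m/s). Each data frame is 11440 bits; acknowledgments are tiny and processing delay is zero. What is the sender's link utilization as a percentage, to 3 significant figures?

98.8 %

t_tx = L/R = 11440/230000000 = 4.97391e-05 s.
t_prop = 94/300000000 = 3.13333e-07 s; RTT = 6.26667e-07 s.
Cycle = t_tx + RTT = 5.03658e-05 s.
Utilization = t_tx / cycle = 4.97391e-05/5.03658e-05 = 98.8 %.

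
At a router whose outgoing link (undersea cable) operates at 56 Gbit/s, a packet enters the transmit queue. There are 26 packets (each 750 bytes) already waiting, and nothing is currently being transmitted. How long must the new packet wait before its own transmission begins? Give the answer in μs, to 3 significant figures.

2.79 μs

Each queued packet: L/R = 6000/56000000000 = 0.107143 μs.
26 queued → 2.78571 μs.
Queuing delay = 2.79 μs.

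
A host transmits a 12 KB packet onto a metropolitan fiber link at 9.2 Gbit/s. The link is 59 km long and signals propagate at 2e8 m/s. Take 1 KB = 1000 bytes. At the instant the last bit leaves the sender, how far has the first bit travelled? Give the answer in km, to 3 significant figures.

t_tx = L/R = 96000/9200000000 = 1.04348e-05 s.
Distance = s × t_tx = 200000000 × 1.04348e-05 = 2.09 km.

2.09 km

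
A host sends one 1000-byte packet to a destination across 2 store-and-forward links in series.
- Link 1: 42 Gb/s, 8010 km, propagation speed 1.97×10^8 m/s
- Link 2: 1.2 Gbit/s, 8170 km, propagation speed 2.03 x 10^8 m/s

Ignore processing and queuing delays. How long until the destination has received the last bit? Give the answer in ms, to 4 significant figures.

80.91 ms

L = 1000 × 8 = 8000 bits.
Transmission delays (L/R per hop): 0.000190476, 0.00666667 ms; sum = 0.00685714 ms.
Propagation delays (d/s per hop): 40.6599, 40.2463 ms; sum = 80.9062 ms.
End-to-end = 80.91 ms.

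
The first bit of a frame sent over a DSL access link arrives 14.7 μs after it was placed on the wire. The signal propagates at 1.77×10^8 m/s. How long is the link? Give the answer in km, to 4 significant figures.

2.602 km

d = s × t_prop = 177000000 × 1.47e-05 = 2.602 km.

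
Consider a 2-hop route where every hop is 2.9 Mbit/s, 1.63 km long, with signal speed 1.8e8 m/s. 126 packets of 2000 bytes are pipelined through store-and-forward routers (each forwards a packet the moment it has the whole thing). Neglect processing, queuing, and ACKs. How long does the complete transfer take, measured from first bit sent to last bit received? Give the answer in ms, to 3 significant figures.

Per-hop transmission t_tx = L/R = 16000/2900000 = 5.51724 ms.
Per-hop propagation t_prop = 1630/180000000 = 0.00905556 ms.
Pipeline fill: first packet needs 2·t_tx to clear all hops; remaining 125 packets each add one t_tx.
Total = (2+126-1)·t_tx + 2·t_prop = 127·5.51724 + 2·0.00905556 = 701 ms.

701 ms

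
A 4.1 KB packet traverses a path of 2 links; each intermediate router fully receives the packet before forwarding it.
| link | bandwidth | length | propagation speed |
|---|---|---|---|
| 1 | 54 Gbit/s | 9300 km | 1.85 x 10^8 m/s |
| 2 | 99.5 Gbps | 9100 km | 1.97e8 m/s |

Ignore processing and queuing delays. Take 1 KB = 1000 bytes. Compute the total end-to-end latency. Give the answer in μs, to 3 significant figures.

L = 32800 bits.
Transmission delays (L/R per hop): 0.607407, 0.329648 μs; sum = 0.937056 μs.
Propagation delays (d/s per hop): 50270.3, 46192.9 μs; sum = 96463.2 μs.
End-to-end = 96500 μs.

96500 μs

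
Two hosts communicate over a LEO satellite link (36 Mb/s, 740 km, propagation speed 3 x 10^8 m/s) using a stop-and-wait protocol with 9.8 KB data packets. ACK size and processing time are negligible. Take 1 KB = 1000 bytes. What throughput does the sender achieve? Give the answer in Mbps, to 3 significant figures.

11.0 Mbps

t_tx = L/R = 78400/36000000 = 0.00217778 s.
t_prop = 740000/300000000 = 0.00246667 s; RTT = 0.00493333 s.
Cycle = t_tx + RTT = 0.00711111 s.
Throughput = L / cycle = 78400 / 0.00711111 = 11.0 Mbps.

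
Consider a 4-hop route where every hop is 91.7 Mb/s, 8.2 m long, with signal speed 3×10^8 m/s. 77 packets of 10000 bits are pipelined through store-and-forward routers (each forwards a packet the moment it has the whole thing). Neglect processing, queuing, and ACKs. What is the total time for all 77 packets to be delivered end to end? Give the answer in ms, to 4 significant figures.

Per-hop transmission t_tx = L/R = 10000/91700000 = 0.109051 ms.
Per-hop propagation t_prop = 8.2/300000000 = 2.73333e-05 ms.
Pipeline fill: first packet needs 4·t_tx to clear all hops; remaining 76 packets each add one t_tx.
Total = (4+77-1)·t_tx + 4·t_prop = 80·0.109051 + 4·2.73333e-05 = 8.724 ms.

8.724 ms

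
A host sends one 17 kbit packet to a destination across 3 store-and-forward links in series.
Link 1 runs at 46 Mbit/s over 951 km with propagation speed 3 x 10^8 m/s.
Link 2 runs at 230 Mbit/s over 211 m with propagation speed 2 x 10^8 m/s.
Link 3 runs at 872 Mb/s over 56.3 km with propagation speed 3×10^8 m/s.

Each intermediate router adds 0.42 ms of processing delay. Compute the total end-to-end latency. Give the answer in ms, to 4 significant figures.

4.662 ms

L = 17000 bits.
Transmission delays (L/R per hop): 0.369565, 0.073913, 0.0194954 ms; sum = 0.462974 ms.
Propagation delays (d/s per hop): 3.17, 0.001055, 0.187667 ms; sum = 3.35872 ms.
Processing at 2 router(s): 2 × 0.42 ms = 0.84 ms.
End-to-end = 4.662 ms.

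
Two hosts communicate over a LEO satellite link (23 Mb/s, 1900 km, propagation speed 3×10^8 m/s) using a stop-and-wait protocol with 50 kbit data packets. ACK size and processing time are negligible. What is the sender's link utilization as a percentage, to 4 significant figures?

t_tx = L/R = 50000/23000000 = 0.00217391 s.
t_prop = 1900000/300000000 = 0.00633333 s; RTT = 0.0126667 s.
Cycle = t_tx + RTT = 0.0148406 s.
Utilization = t_tx / cycle = 0.00217391/0.0148406 = 14.65 %.

14.65 %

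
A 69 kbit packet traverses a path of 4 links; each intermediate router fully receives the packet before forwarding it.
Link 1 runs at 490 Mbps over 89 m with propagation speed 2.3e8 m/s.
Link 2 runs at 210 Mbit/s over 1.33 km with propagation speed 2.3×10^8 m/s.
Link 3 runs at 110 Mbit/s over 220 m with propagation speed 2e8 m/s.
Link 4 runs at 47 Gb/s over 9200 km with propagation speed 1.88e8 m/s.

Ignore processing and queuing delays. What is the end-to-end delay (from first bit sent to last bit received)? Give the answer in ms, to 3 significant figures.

50.0 ms

L = 69000 bits.
Transmission delays (L/R per hop): 0.140816, 0.328571, 0.627273, 0.00146809 ms; sum = 1.09813 ms.
Propagation delays (d/s per hop): 0.000386957, 0.00578261, 0.0011, 48.9362 ms; sum = 48.9434 ms.
End-to-end = 50.0 ms.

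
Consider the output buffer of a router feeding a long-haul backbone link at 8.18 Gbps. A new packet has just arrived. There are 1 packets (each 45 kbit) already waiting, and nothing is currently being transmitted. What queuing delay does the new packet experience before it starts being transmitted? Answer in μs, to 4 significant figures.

Each queued packet: L/R = 45000/8180000000 = 5.50122 μs.
1 queued → 5.50122 μs.
Queuing delay = 5.501 μs.

5.501 μs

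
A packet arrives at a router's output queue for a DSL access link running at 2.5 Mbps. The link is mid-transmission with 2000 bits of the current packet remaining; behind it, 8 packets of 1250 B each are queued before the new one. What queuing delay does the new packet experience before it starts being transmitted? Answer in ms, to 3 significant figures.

Each queued packet: L/R = 10000/2500000 = 4 ms.
8 queued → 32 ms.
Plus remaining 2000 bits of current packet: 0.8 ms.
Queuing delay = 32.8 ms.

32.8 ms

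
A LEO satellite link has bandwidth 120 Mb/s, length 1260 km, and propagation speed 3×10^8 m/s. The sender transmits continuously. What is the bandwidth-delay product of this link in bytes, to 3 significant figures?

63000 bytes

Propagation delay = 1260000 / 300000000 = 0.0042 s.
BDP = R × t_prop = 120000000 × 0.0042 = 504000 bits.
In bytes: 504000/8 = 63000 bytes.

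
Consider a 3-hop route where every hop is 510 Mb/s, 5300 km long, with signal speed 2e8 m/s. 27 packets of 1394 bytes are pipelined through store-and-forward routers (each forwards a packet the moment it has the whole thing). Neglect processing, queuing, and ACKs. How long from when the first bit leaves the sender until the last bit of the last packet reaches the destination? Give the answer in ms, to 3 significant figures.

Per-hop transmission t_tx = L/R = 11152/510000000 = 0.0218667 ms.
Per-hop propagation t_prop = 5300000/200000000 = 26.5 ms.
Pipeline fill: first packet needs 3·t_tx to clear all hops; remaining 26 packets each add one t_tx.
Total = (3+27-1)·t_tx + 3·t_prop = 29·0.0218667 + 3·26.5 = 80.1 ms.

80.1 ms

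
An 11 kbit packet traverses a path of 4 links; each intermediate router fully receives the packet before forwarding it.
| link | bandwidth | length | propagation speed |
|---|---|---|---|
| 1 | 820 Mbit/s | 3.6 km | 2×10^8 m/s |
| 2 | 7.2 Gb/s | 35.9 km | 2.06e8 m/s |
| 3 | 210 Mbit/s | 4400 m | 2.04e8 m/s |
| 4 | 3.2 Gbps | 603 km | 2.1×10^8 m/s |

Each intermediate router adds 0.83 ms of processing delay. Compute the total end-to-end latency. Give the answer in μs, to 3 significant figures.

5650 μs

L = 11000 bits.
Transmission delays (L/R per hop): 13.4146, 1.52778, 52.381, 3.4375 μs; sum = 70.7609 μs.
Propagation delays (d/s per hop): 18, 174.272, 21.5686, 2871.43 μs; sum = 3085.27 μs.
Processing at 3 router(s): 3 × 0.83 ms = 2490 μs.
End-to-end = 5650 μs.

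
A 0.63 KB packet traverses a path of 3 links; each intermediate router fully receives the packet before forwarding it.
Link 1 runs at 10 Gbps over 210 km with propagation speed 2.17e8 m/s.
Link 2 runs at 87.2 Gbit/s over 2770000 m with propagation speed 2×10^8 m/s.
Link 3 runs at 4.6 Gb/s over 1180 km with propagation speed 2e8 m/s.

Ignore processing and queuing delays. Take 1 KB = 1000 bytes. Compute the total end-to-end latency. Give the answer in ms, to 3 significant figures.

L = 5040 bits.
Transmission delays (L/R per hop): 0.000504, 5.77982e-05, 0.00109565 ms; sum = 0.00165745 ms.
Propagation delays (d/s per hop): 0.967742, 13.85, 5.9 ms; sum = 20.7177 ms.
End-to-end = 20.7 ms.

20.7 ms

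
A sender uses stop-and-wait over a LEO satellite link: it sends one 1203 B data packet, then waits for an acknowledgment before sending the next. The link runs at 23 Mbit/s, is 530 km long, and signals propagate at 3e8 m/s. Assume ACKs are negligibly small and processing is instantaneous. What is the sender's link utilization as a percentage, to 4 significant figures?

t_tx = L/R = 9624/23000000 = 0.000418435 s.
t_prop = 530000/300000000 = 0.00176667 s; RTT = 0.00353333 s.
Cycle = t_tx + RTT = 0.00395177 s.
Utilization = t_tx / cycle = 0.000418435/0.00395177 = 10.59 %.

10.59 %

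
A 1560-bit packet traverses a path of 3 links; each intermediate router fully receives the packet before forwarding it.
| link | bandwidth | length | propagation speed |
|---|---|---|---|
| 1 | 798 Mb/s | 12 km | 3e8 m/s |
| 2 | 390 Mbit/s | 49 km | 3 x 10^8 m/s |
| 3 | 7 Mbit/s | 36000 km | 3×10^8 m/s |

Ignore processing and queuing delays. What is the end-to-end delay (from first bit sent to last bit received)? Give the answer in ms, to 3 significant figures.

120 ms

Transmission delays (L/R per hop): 0.00195489, 0.004, 0.222857 ms; sum = 0.228812 ms.
Propagation delays (d/s per hop): 0.04, 0.163333, 120 ms; sum = 120.203 ms.
End-to-end = 120 ms.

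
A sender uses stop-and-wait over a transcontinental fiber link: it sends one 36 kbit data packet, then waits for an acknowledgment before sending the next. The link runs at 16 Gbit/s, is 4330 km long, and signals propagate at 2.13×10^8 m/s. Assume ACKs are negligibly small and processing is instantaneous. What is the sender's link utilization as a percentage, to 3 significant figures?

t_tx = L/R = 36000/16000000000 = 2.25e-06 s.
t_prop = 4330000/213000000 = 0.0203286 s; RTT = 0.0406573 s.
Cycle = t_tx + RTT = 0.0406595 s.
Utilization = t_tx / cycle = 2.25e-06/0.0406595 = 0.00553 %.

0.00553 %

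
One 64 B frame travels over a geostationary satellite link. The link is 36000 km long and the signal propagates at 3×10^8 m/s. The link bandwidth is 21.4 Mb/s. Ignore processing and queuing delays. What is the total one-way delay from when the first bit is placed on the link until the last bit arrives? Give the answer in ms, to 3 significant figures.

L = 64 × 8 = 512 bits.
Transmission delay = L/R = 512 / 21400000 = 0.0239252 ms.
Propagation delay = d/s = 36000000 m / 300000000 m/s = 120 ms.
Total = 120 ms.

120 ms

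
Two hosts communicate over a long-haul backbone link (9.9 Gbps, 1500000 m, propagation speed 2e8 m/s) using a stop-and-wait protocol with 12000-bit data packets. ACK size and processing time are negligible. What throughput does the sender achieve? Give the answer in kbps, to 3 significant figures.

t_tx = L/R = 12000/9900000000 = 1.21212e-06 s.
t_prop = 1500000/200000000 = 0.0075 s; RTT = 0.015 s.
Cycle = t_tx + RTT = 0.0150012 s.
Throughput = L / cycle = 12000 / 0.0150012 = 800 kbps.

800 kbps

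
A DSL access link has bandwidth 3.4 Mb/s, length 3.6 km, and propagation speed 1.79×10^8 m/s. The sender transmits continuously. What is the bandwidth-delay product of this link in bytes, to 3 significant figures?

8.55 bytes

Propagation delay = 3600 / 179000000 = 2.01117e-05 s.
BDP = R × t_prop = 3400000 × 2.01117e-05 = 68.3799 bits.
In bytes: 68.3799/8 = 8.55 bytes.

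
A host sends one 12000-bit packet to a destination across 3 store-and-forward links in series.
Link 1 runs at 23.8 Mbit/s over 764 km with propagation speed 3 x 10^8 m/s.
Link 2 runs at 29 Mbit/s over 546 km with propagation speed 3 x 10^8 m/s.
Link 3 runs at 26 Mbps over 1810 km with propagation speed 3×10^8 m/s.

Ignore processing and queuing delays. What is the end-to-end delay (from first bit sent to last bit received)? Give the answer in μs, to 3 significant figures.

11800 μs

Transmission delays (L/R per hop): 504.202, 413.793, 461.538 μs; sum = 1379.53 μs.
Propagation delays (d/s per hop): 2546.67, 1820, 6033.33 μs; sum = 10400 μs.
End-to-end = 11800 μs.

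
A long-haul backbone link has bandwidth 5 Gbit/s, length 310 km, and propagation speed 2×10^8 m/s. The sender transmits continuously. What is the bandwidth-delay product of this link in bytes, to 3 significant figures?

969000 bytes

Propagation delay = 310000 / 200000000 = 0.00155 s.
BDP = R × t_prop = 5000000000 × 0.00155 = 7750000 bits.
In bytes: 7750000/8 = 969000 bytes.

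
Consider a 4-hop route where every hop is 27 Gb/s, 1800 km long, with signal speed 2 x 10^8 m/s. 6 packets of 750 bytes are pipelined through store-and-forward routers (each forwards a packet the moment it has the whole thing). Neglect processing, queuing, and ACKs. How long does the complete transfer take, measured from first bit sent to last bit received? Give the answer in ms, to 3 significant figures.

36.0 ms

Per-hop transmission t_tx = L/R = 6000/27000000000 = 0.000222222 ms.
Per-hop propagation t_prop = 1800000/200000000 = 9 ms.
Pipeline fill: first packet needs 4·t_tx to clear all hops; remaining 5 packets each add one t_tx.
Total = (4+6-1)·t_tx + 4·t_prop = 9·0.000222222 + 4·9 = 36.0 ms.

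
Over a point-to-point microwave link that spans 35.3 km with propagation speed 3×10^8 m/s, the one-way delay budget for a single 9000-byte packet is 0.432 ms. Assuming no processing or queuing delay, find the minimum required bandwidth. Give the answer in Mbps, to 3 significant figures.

L = 72000 bits.
Propagation delay = 35300 / 300000000 = 0.117667 ms.
Transmission budget = 0.432 − 0.117667 = 0.314333 ms.
R ≥ L / t_tx = 72000 bits / 0.000314333 s = 229 Mbps.

229 Mbps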